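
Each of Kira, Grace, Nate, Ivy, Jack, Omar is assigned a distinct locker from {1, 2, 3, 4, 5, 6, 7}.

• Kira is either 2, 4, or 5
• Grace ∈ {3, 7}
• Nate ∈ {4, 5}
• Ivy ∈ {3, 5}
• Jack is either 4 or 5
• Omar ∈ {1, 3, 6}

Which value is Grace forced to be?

7

The 2 variables Nate and Jack are confined to {4, 5}, which locks those values in; drop them from Kira, Ivy.
That leaves Kira = 2.
Ivy's domain is down to {3}, so Ivy = 3. Remove 3 from Grace, Omar.
So Grace = 7.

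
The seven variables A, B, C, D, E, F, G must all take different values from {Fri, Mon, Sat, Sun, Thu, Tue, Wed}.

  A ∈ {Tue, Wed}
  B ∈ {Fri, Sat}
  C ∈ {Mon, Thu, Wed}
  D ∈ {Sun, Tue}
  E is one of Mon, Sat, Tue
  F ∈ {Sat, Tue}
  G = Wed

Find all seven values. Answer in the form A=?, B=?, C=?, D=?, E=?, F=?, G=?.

G's domain is down to {Wed}, so G = Wed. So A, C can't be Wed.
A must be Tue (only option left). Eliminate Tue elsewhere: D, E, F.
D has just one choice, so D = Sun.
F's domain is down to {Sat}, so F = Sat. Remove Sat from B, E.
B has just one choice, so B = Fri.
E has just one choice, so E = Mon. Strike Mon from C.
C's domain is down to {Thu}, so C = Thu.

A=Tue, B=Fri, C=Thu, D=Sun, E=Mon, F=Sat, G=Wed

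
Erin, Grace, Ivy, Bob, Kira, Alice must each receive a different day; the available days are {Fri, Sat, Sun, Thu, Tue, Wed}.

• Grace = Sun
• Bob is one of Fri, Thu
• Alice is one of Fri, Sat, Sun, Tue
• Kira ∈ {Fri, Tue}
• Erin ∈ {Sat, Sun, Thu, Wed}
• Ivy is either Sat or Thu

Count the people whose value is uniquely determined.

Grace has just one choice, so Grace = Sun. Eliminate Sun elsewhere: Erin, Alice.
The 5 still-open variables together cover exactly {Fri, Sat, Thu, Tue, Wed} — 5 values for 5 variables — and Wed appears only in Erin's list, so Erin = Wed.
Determined: Erin=Wed, Grace=Sun. The other people each still have more than one consistent value. That makes 2.

2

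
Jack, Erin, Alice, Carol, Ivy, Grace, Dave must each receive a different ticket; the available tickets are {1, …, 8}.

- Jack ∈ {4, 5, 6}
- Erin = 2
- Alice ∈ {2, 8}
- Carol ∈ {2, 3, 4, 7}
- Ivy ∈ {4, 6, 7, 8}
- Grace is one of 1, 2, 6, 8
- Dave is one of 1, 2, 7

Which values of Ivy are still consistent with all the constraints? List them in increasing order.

Erin's domain is down to {2}, so Erin = 2. So Alice, Carol, Grace, Dave can't be 2.
That leaves Alice = 8. So Ivy, Grace can't be 8.
No further eliminations apply; Ivy can still be any of 4, 6, 7.

4, 6, 7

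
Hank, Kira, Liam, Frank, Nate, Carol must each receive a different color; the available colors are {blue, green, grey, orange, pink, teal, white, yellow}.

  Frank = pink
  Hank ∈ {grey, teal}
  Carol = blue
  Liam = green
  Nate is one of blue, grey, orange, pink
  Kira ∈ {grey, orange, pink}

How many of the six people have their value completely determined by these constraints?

Liam's domain is down to {green}, so Liam = green.
That leaves Frank = pink. Remove pink from Kira, Nate.
That leaves Carol = blue. Eliminate blue elsewhere: Nate.
The 3 still-open variables draw from only 3 values {grey, orange, teal}, so each is used; only Hank can be teal, hence Hank = teal.
Determined: Hank=teal, Liam=green, Frank=pink, Carol=blue. The other people each still have more than one consistent value. That makes 4.

4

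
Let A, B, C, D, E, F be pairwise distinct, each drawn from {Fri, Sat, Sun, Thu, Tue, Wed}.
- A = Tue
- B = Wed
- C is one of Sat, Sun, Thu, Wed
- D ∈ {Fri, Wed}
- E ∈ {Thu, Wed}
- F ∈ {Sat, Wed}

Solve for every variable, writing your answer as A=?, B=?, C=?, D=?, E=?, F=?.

A has just one choice, so A = Tue.
That leaves B = Wed. Remove Wed from C, D, E, F.
D's domain is down to {Fri}, so D = Fri.
E's domain is down to {Thu}, so E = Thu. So C can't be Thu.
That leaves F = Sat. Remove Sat from C.
C's domain is down to {Sun}, so C = Sun.

A=Tue, B=Wed, C=Sun, D=Fri, E=Thu, F=Sat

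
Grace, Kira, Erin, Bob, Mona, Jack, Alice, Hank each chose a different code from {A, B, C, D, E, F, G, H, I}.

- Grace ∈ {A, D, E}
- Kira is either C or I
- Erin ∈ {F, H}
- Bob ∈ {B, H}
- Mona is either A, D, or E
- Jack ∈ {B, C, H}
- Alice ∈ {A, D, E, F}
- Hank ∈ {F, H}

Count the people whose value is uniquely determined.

The 8 variables together cover exactly {A, B, C, D, E, F, H, I} — 8 values for 8 variables — and I appears only in Kira's list, so Kira = I.
The 7 still-open variables together cover exactly {A, B, C, D, E, F, H} — 7 values for 7 variables — and C appears only in Jack's list, so Jack = C.
Among the 6 still-open variables, B fits only Bob (and all 6 values in {A, B, D, E, F, H} must be used), so Bob = B.
The 2 variables Erin and Hank are confined to {F, H}, which locks those values in; drop them from Alice.
Determined: Kira=I, Bob=B, Jack=C. The other people each still have more than one consistent value. That makes 3.

3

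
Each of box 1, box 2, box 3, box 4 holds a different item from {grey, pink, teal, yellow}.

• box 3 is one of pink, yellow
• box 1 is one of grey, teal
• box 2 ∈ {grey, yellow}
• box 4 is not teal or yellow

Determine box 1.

teal

Among the 4 variables, teal fits only box 1 (and all 4 values in {grey, pink, teal, yellow} must be used), so box 1 = teal.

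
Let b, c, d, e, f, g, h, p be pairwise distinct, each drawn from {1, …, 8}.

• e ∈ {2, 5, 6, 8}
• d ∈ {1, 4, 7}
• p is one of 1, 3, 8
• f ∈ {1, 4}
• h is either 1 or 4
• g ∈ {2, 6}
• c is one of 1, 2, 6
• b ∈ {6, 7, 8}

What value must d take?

7

The 8 variables draw from only 8 values {1, 2, 3, 4, 5, 6, 7, 8}, so each is used; only p can be 3, hence p = 3.
Among the 7 still-open variables, 5 fits only e (and all 7 values in {1, 2, 4, 5, 6, 7, 8} must be used), so e = 5.
The 6 still-open variables together cover exactly {1, 2, 4, 6, 7, 8} — 6 values for 6 variables — and 8 appears only in b's list, so b = 8.
The 5 still-open variables together cover exactly {1, 2, 4, 6, 7} — 5 values for 5 variables — and 7 appears only in d's list, so d = 7.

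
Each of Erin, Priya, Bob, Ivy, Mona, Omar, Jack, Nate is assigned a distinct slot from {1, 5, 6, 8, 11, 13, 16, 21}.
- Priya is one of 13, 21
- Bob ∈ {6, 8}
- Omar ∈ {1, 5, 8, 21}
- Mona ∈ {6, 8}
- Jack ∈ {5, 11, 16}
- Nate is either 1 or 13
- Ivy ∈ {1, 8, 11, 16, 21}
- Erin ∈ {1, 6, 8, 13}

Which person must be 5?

Bob and Mona share exactly the 2 values {6, 8}; by pigeonhole those values go to them, so strike 6, 8 from Erin, Ivy, Omar.
The 2 variables Erin and Nate are confined to {1, 13}, which locks those values in; drop them from Priya, Ivy, Omar.
Priya must be 21 (only option left). Strike 21 from Ivy, Omar.
So 5 goes to Omar.

Omar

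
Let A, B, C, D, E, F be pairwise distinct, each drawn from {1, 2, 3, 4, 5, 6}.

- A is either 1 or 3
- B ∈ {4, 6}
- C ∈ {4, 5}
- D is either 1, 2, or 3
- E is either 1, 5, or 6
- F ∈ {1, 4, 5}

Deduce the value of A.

3

Among the 6 variables, 2 fits only D (and all 6 values in {1, 2, 3, 4, 5, 6} must be used), so D = 2.
The 5 still-open variables together cover exactly {1, 3, 4, 5, 6} — 5 values for 5 variables — and 3 appears only in A's list, so A = 3.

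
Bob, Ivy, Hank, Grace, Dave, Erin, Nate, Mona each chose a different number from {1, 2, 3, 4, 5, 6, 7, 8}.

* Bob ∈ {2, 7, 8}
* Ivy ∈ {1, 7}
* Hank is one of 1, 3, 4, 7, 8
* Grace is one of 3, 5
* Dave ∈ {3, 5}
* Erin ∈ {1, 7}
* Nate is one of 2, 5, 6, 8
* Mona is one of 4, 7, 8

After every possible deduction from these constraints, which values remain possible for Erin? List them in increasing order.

The 8 variables together cover exactly {1, 2, 3, 4, 5, 6, 7, 8} — 8 values for 8 variables — and 6 appears only in Nate's list, so Nate = 6.
Among the 7 still-open variables, 2 fits only Bob (and all 7 values in {1, 2, 3, 4, 5, 7, 8} must be used), so Bob = 2.
Ivy and Erin share exactly the 2 values {1, 7}; by pigeonhole those values go to them, so strike 1, 7 from Hank, Mona.
The 2 variables Grace and Dave are confined to {3, 5}, which locks those values in; drop them from Hank.
No further eliminations apply; Erin can still be any of 1, 7.

1, 7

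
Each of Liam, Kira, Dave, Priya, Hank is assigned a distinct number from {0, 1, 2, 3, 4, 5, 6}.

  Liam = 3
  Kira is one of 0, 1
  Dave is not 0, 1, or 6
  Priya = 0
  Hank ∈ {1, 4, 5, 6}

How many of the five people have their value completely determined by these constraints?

Liam has just one choice, so Liam = 3. Eliminate 3 elsewhere: Dave.
Priya's domain is down to {0}, so Priya = 0. Remove 0 from Kira.
Kira's domain is down to {1}, so Kira = 1. Strike 1 from Hank.
Determined: Liam=3, Kira=1, Priya=0. The other people each still have more than one consistent value. That makes 3.

3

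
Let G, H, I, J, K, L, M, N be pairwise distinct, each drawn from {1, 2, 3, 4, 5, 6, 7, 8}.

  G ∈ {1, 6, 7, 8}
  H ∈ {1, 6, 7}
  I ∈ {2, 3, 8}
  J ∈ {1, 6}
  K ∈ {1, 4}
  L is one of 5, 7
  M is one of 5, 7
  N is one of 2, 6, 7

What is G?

8

Among the 8 variables, 3 fits only I (and all 8 values in {1, 2, 3, 4, 5, 6, 7, 8} must be used), so I = 3.
The 7 still-open variables draw from only 7 values {1, 2, 4, 5, 6, 7, 8}, so each is used; only N can be 2, hence N = 2.
Among the 6 still-open variables, 4 fits only K (and all 6 values in {1, 4, 5, 6, 7, 8} must be used), so K = 4.
The 5 still-open variables draw from only 5 values {1, 5, 6, 7, 8}, so each is used; only G can be 8, hence G = 8.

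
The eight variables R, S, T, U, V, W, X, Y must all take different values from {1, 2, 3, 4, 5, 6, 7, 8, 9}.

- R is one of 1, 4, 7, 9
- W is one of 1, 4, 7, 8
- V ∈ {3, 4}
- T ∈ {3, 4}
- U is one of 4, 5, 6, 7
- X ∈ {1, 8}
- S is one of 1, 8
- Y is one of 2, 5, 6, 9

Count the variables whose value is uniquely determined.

2

S and X between them cover only {1, 8} — a naked pair. Remove those values from R, W.
T and V between them cover only {3, 4} — a naked pair. Remove those values from R, U, W.
That leaves W = 7. So R, U can't be 7.
R must be 9 (only option left). Eliminate 9 elsewhere: Y.
Determined: R=9, W=7. The other variables each still have more than one consistent value. That makes 2.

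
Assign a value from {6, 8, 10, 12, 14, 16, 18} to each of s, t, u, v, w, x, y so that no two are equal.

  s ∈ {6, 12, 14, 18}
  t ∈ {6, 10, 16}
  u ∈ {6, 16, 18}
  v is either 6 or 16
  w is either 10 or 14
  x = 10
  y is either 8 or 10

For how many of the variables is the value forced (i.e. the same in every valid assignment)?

x has just one choice, so x = 10. Strike 10 from t, w, y.
y has just one choice, so y = 8.
w has just one choice, so w = 14. Remove 14 from s.
The 4 still-open variables draw from only 4 values {6, 12, 16, 18}, so each is used; only s can be 12, hence s = 12.
The 3 still-open variables draw from only 3 values {6, 16, 18}, so each is used; only u can be 18, hence u = 18.
Determined: s=12, u=18, w=14, x=10, y=8. The other variables each still have more than one consistent value. That makes 5.

5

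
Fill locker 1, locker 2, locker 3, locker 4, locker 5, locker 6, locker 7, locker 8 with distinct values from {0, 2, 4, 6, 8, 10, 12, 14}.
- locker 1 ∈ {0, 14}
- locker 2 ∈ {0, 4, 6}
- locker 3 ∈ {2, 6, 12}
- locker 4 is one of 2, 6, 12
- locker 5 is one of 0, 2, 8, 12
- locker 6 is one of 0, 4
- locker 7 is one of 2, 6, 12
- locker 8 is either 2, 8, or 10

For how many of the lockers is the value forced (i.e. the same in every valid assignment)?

The 8 variables draw from only 8 values {0, 2, 4, 6, 8, 10, 12, 14}, so each is used; only locker 8 can be 10, hence locker 8 = 10.
Among the 7 still-open variables, 8 fits only locker 5 (and all 7 values in {0, 2, 4, 6, 8, 12, 14} must be used), so locker 5 = 8.
The 6 still-open variables draw from only 6 values {0, 2, 4, 6, 12, 14}, so each is used; only locker 1 can be 14, hence locker 1 = 14.
locker 3, locker 4, locker 7 between them cover only {2, 6, 12} — a naked triple. Remove those values from locker 2.
Determined: locker 1=14, locker 5=8, locker 8=10. The other lockers each still have more than one consistent value. That makes 3.

3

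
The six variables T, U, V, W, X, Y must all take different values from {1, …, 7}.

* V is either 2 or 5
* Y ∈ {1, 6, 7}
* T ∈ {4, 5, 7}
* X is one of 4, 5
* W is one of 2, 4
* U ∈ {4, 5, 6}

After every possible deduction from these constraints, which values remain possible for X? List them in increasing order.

The 6 variables draw from only 6 values {1, 2, 4, 5, 6, 7}, so each is used; only Y can be 1, hence Y = 1.
Among the 5 still-open variables, 6 fits only U (and all 5 values in {2, 4, 5, 6, 7} must be used), so U = 6.
Among the 4 still-open variables, 7 fits only T (and all 4 values in {2, 4, 5, 7} must be used), so T = 7.
No further eliminations apply; X can still be any of 4, 5.

4, 5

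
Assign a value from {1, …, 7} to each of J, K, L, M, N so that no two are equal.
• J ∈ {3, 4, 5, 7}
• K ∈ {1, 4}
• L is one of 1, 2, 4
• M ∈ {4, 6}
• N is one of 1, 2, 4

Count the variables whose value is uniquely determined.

1

K, L, N between them cover only {1, 2, 4} — a naked triple. Remove those values from J, M.
M has just one choice, so M = 6.
Determined: M=6. The other variables each still have more than one consistent value. That makes 1.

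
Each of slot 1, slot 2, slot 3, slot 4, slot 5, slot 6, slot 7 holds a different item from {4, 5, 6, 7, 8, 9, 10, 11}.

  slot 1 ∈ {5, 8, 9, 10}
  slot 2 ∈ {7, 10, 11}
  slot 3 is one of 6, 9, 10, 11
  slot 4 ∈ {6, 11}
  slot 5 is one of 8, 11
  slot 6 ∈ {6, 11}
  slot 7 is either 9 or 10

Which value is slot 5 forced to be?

The 7 variables together cover exactly {5, 6, 7, 8, 9, 10, 11} — 7 values for 7 variables — and 5 appears only in slot 1's list, so slot 1 = 5.
The 6 still-open variables draw from only 6 values {6, 7, 8, 9, 10, 11}, so each is used; only slot 2 can be 7, hence slot 2 = 7.
The 5 still-open variables draw from only 5 values {6, 8, 9, 10, 11}, so each is used; only slot 5 can be 8, hence slot 5 = 8.

8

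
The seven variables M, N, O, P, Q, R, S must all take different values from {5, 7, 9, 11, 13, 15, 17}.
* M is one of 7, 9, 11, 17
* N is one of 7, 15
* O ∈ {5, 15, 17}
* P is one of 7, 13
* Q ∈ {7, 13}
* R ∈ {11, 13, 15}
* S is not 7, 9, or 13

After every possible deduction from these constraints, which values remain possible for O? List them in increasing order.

The 7 variables draw from only 7 values {5, 7, 9, 11, 13, 15, 17}, so each is used; only M can be 9, hence M = 9.
P and Q share exactly the 2 values {7, 13}; by pigeonhole those values go to them, so strike 7, 13 from N, R.
N must be 15 (only option left). Eliminate 15 elsewhere: O, R, S.
R must be 11 (only option left). Strike 11 from S.
No further eliminations apply; O can still be any of 5, 17.

5, 17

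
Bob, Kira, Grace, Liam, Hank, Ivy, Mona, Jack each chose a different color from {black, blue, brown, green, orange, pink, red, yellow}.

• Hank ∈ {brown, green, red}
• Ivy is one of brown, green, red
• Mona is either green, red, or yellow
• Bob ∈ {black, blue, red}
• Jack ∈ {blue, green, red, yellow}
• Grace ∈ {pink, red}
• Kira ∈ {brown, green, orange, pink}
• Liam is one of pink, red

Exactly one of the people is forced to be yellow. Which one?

Mona

The 8 variables draw from only 8 values {black, blue, brown, green, orange, pink, red, yellow}, so each is used; only Bob can be black, hence Bob = black.
The 7 still-open variables draw from only 7 values {blue, brown, green, orange, pink, red, yellow}, so each is used; only Jack can be blue, hence Jack = blue.
The 6 still-open variables draw from only 6 values {brown, green, orange, pink, red, yellow}, so each is used; only Kira can be orange, hence Kira = orange.
Among the 5 still-open variables, yellow fits only Mona (and all 5 values in {brown, green, pink, red, yellow} must be used), so Mona = yellow.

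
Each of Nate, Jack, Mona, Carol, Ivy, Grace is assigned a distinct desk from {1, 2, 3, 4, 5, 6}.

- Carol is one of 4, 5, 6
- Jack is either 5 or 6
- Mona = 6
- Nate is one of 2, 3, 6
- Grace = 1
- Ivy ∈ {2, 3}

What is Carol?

Mona has just one choice, so Mona = 6. Eliminate 6 elsewhere: Nate, Jack, Carol.
That leaves Grace = 1.
Jack has just one choice, so Jack = 5. Strike 5 from Carol.
So Carol = 4.

4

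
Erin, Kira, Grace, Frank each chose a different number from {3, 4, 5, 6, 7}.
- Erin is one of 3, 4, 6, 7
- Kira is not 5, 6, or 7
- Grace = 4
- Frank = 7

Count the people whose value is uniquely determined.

4

Grace's domain is down to {4}, so Grace = 4. Strike 4 from Erin, Kira.
That leaves Frank = 7. Remove 7 from Erin.
Kira's domain is down to {3}, so Kira = 3. So Erin can't be 3.
Erin's domain is down to {6}, so Erin = 6.
Every person is fixed: Erin=6, Kira=3, Grace=4, Frank=7. That makes 4.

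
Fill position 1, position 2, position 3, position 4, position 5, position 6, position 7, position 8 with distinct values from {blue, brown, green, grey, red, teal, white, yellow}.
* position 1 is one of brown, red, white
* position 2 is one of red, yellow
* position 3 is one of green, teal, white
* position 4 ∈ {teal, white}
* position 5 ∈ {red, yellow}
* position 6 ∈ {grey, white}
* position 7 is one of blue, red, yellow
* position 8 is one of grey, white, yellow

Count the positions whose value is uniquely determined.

4

The 8 variables draw from only 8 values {blue, brown, green, grey, red, teal, white, yellow}, so each is used; only position 7 can be blue, hence position 7 = blue.
The 7 still-open variables draw from only 7 values {brown, green, grey, red, teal, white, yellow}, so each is used; only position 1 can be brown, hence position 1 = brown.
The 6 still-open variables draw from only 6 values {green, grey, red, teal, white, yellow}, so each is used; only position 3 can be green, hence position 3 = green.
The 5 still-open variables draw from only 5 values {grey, red, teal, white, yellow}, so each is used; only position 4 can be teal, hence position 4 = teal.
The 2 variables position 2 and position 5 are confined to {red, yellow}, which locks those values in; drop them from position 8.
Determined: position 1=brown, position 3=green, position 4=teal, position 7=blue. The other positions each still have more than one consistent value. That makes 4.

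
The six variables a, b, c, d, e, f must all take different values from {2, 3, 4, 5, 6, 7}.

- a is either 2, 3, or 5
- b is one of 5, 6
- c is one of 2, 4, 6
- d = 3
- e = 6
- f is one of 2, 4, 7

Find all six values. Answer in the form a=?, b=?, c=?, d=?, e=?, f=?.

a=2, b=5, c=4, d=3, e=6, f=7

d has just one choice, so d = 3. Remove 3 from a.
e's domain is down to {6}, so e = 6. Strike 6 from b, c.
b has just one choice, so b = 5. Eliminate 5 elsewhere: a.
a's domain is down to {2}, so a = 2. So c, f can't be 2.
c must be 4 (only option left). So f can't be 4.
f must be 7 (only option left).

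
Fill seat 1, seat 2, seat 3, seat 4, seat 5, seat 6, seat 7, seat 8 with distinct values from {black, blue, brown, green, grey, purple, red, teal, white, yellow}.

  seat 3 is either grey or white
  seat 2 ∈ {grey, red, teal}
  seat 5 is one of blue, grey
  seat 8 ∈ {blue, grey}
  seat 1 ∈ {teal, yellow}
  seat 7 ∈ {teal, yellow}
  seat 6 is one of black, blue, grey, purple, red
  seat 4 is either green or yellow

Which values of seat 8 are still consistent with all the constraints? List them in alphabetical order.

seat 1 and seat 7 between them cover only {teal, yellow} — a naked pair. Remove those values from seat 2, seat 4.
That leaves seat 4 = green.
The 2 variables seat 5 and seat 8 are confined to {blue, grey}, which locks those values in; drop them from seat 2, seat 3, seat 6.
seat 2 has just one choice, so seat 2 = red. Remove red from seat 6.
That leaves seat 3 = white.
No further eliminations apply; seat 8 can still be any of blue, grey.

blue, grey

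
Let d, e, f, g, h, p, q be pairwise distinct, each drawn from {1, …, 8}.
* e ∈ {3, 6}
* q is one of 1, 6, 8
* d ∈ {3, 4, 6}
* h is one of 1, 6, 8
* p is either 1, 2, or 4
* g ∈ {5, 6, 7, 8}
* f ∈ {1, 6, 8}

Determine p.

2

f, h, q share exactly the 3 values {1, 6, 8}; by pigeonhole those values go to them, so strike 1, 6, 8 from d, e, g, p.
That leaves e = 3. Remove 3 from d.
That leaves d = 4. Remove 4 from p.
So p = 2.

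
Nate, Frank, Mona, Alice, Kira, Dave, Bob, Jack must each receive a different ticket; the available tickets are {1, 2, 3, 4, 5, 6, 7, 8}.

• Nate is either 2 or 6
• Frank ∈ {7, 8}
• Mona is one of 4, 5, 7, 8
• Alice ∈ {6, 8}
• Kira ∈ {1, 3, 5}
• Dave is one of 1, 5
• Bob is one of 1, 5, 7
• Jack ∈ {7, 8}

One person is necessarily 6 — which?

The 8 variables together cover exactly {1, 2, 3, 4, 5, 6, 7, 8} — 8 values for 8 variables — and 2 appears only in Nate's list, so Nate = 2.
Among the 7 still-open variables, 3 fits only Kira (and all 7 values in {1, 3, 4, 5, 6, 7, 8} must be used), so Kira = 3.
Among the 6 still-open variables, 4 fits only Mona (and all 6 values in {1, 4, 5, 6, 7, 8} must be used), so Mona = 4.
The 5 still-open variables draw from only 5 values {1, 5, 6, 7, 8}, so each is used; only Alice can be 6, hence Alice = 6.

Alice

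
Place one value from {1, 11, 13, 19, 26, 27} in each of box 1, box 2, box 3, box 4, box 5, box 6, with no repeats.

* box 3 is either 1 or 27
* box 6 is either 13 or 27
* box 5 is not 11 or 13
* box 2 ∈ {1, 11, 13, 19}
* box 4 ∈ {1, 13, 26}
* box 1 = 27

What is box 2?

11

box 1 must be 27 (only option left). Strike 27 from box 3, box 5, box 6.
box 3 must be 1 (only option left). Remove 1 from box 2, box 4, box 5.
box 6 has just one choice, so box 6 = 13. Strike 13 from box 2, box 4.
That leaves box 4 = 26. Remove 26 from box 5.
That leaves box 5 = 19. Strike 19 from box 2.
So box 2 = 11.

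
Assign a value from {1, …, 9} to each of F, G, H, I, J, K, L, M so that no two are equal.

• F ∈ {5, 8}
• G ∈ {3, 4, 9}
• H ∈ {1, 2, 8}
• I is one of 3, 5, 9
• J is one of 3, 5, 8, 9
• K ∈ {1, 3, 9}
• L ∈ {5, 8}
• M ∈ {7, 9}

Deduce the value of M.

7

Among the 8 variables, 2 fits only H (and all 8 values in {1, 2, 3, 4, 5, 7, 8, 9} must be used), so H = 2.
The 7 still-open variables together cover exactly {1, 3, 4, 5, 7, 8, 9} — 7 values for 7 variables — and 1 appears only in K's list, so K = 1.
The 6 still-open variables draw from only 6 values {3, 4, 5, 7, 8, 9}, so each is used; only G can be 4, hence G = 4.
The 5 still-open variables draw from only 5 values {3, 5, 7, 8, 9}, so each is used; only M can be 7, hence M = 7.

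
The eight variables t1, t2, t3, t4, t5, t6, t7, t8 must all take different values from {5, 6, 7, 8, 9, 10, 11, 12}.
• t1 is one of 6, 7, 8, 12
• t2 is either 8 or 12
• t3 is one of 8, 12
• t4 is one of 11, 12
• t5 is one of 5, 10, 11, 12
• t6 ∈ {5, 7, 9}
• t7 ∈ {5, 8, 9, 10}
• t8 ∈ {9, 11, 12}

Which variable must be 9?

t8

Among the 8 variables, 6 fits only t1 (and all 8 values in {5, 6, 7, 8, 9, 10, 11, 12} must be used), so t1 = 6.
The 7 still-open variables together cover exactly {5, 7, 8, 9, 10, 11, 12} — 7 values for 7 variables — and 7 appears only in t6's list, so t6 = 7.
The 2 variables t2 and t3 are confined to {8, 12}, which locks those values in; drop them from t4, t5, t7, t8.
That leaves t4 = 11. Remove 11 from t5, t8.
So 9 goes to t8.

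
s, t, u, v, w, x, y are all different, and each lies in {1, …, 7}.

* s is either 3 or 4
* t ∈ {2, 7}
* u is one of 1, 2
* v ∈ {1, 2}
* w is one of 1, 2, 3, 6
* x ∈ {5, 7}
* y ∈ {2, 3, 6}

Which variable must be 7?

t

Among the 7 variables, 4 fits only s (and all 7 values in {1, 2, 3, 4, 5, 6, 7} must be used), so s = 4.
The 6 still-open variables draw from only 6 values {1, 2, 3, 5, 6, 7}, so each is used; only x can be 5, hence x = 5.
The 5 still-open variables draw from only 5 values {1, 2, 3, 6, 7}, so each is used; only t can be 7, hence t = 7.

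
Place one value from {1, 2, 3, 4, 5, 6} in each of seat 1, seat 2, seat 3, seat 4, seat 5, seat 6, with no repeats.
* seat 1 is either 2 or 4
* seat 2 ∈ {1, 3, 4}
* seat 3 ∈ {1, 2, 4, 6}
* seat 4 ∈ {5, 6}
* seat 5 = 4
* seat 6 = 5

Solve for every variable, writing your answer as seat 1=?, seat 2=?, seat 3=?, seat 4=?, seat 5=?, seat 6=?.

seat 5's domain is down to {4}, so seat 5 = 4. Remove 4 from seat 1, seat 2, seat 3.
seat 6's domain is down to {5}, so seat 6 = 5. Eliminate 5 elsewhere: seat 4.
seat 1's domain is down to {2}, so seat 1 = 2. So seat 3 can't be 2.
seat 4 must be 6 (only option left). Eliminate 6 elsewhere: seat 3.
seat 3's domain is down to {1}, so seat 3 = 1. Remove 1 from seat 2.
That leaves seat 2 = 3.

seat 1=2, seat 2=3, seat 3=1, seat 4=6, seat 5=4, seat 6=5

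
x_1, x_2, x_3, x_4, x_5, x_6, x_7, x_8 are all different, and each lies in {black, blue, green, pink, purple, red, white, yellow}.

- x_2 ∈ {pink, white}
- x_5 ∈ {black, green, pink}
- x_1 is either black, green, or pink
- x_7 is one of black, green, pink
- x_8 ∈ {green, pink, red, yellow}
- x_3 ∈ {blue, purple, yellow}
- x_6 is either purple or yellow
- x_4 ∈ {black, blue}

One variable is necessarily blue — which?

x_4

The 8 variables together cover exactly {black, blue, green, pink, purple, red, white, yellow} — 8 values for 8 variables — and red appears only in x_8's list, so x_8 = red.
Among the 7 still-open variables, white fits only x_2 (and all 7 values in {black, blue, green, pink, purple, white, yellow} must be used), so x_2 = white.
x_1, x_5, x_7 between them cover only {black, green, pink} — a naked triple. Remove those values from x_4.
So blue goes to x_4.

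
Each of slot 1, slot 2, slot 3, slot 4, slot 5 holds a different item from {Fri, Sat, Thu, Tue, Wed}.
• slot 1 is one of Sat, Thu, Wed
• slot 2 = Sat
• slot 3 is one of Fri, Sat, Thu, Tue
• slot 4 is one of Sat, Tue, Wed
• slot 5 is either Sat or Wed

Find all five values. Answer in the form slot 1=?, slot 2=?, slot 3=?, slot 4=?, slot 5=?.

slot 1=Thu, slot 2=Sat, slot 3=Fri, slot 4=Tue, slot 5=Wed

slot 2 must be Sat (only option left). Strike Sat from slot 1, slot 3, slot 4, slot 5.
slot 5 has just one choice, so slot 5 = Wed. Strike Wed from slot 1, slot 4.
slot 1 must be Thu (only option left). So slot 3 can't be Thu.
That leaves slot 4 = Tue. Strike Tue from slot 3.
slot 3 must be Fri (only option left).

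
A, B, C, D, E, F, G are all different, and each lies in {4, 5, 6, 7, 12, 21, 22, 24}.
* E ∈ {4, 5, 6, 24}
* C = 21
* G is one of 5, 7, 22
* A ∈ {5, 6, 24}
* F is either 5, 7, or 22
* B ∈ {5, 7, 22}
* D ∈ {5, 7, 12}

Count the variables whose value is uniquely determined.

C's domain is down to {21}, so C = 21.
The 3 variables B, F, G are confined to {5, 7, 22}, which locks those values in; drop them from A, D, E.
That leaves D = 12.
Determined: C=21, D=12. The other variables each still have more than one consistent value. That makes 2.

2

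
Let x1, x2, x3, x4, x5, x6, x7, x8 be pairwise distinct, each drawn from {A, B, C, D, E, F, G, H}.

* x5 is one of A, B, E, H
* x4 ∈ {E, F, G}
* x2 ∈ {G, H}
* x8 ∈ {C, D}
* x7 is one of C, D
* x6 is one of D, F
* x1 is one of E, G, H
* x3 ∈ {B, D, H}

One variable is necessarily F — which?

x6

The 8 variables together cover exactly {A, B, C, D, E, F, G, H} — 8 values for 8 variables — and A appears only in x5's list, so x5 = A.
Among the 7 still-open variables, B fits only x3 (and all 7 values in {B, C, D, E, F, G, H} must be used), so x3 = B.
The 2 variables x7 and x8 are confined to {C, D}, which locks those values in; drop them from x6.
So F goes to x6.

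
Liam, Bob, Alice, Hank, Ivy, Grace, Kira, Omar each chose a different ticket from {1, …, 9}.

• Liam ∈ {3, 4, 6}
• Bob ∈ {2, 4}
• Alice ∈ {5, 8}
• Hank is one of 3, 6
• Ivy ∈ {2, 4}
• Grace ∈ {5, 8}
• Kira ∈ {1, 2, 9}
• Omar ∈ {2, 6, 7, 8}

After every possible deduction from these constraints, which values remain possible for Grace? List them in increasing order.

The 2 variables Bob and Ivy are confined to {2, 4}, which locks those values in; drop them from Liam, Kira, Omar.
The 2 variables Liam and Hank are confined to {3, 6}, which locks those values in; drop them from Omar.
Alice and Grace between them cover only {5, 8} — a naked pair. Remove those values from Omar.
Omar must be 7 (only option left).
No further eliminations apply; Grace can still be any of 5, 8.

5, 8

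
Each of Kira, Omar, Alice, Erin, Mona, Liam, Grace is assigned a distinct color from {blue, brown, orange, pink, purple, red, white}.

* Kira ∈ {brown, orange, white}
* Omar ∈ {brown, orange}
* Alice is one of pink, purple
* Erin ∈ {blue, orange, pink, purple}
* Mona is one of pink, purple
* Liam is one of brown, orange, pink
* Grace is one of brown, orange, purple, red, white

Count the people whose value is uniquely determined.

Among the 7 variables, blue fits only Erin (and all 7 values in {blue, brown, orange, pink, purple, red, white} must be used), so Erin = blue.
Among the 6 still-open variables, red fits only Grace (and all 6 values in {brown, orange, pink, purple, red, white} must be used), so Grace = red.
The 5 still-open variables together cover exactly {brown, orange, pink, purple, white} — 5 values for 5 variables — and white appears only in Kira's list, so Kira = white.
Alice and Mona between them cover only {pink, purple} — a naked pair. Remove those values from Liam.
Determined: Kira=white, Erin=blue, Grace=red. The other people each still have more than one consistent value. That makes 3.

3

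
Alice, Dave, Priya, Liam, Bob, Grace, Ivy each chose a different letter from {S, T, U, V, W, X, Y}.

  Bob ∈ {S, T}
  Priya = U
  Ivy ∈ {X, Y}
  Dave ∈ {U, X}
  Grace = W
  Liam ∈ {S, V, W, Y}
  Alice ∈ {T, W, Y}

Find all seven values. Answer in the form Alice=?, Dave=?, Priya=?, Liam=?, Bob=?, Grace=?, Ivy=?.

Priya's domain is down to {U}, so Priya = U. Strike U from Dave.
That leaves Grace = W. Strike W from Alice, Liam.
Dave has just one choice, so Dave = X. So Ivy can't be X.
Ivy must be Y (only option left). Strike Y from Alice, Liam.
That leaves Alice = T. Remove T from Bob.
Bob must be S (only option left). Strike S from Liam.
Liam must be V (only option left).

Alice=T, Dave=X, Priya=U, Liam=V, Bob=S, Grace=W, Ivy=Y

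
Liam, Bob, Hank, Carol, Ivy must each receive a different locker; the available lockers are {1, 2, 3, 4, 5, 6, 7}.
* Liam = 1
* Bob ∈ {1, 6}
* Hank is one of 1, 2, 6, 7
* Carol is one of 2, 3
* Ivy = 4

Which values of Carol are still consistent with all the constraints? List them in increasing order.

2, 3

Liam must be 1 (only option left). Eliminate 1 elsewhere: Bob, Hank.
Bob's domain is down to {6}, so Bob = 6. Eliminate 6 elsewhere: Hank.
Ivy's domain is down to {4}, so Ivy = 4.
No further eliminations apply; Carol can still be any of 2, 3.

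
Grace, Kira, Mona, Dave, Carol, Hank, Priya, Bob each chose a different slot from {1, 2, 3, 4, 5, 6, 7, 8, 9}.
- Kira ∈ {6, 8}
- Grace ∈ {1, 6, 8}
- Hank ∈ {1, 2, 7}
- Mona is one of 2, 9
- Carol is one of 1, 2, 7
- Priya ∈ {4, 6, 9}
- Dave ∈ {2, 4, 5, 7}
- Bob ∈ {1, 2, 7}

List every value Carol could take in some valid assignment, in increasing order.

1, 2, 7

The 8 variables draw from only 8 values {1, 2, 4, 5, 6, 7, 8, 9}, so each is used; only Dave can be 5, hence Dave = 5.
The 7 still-open variables together cover exactly {1, 2, 4, 6, 7, 8, 9} — 7 values for 7 variables — and 4 appears only in Priya's list, so Priya = 4.
The 6 still-open variables together cover exactly {1, 2, 6, 7, 8, 9} — 6 values for 6 variables — and 9 appears only in Mona's list, so Mona = 9.
The 3 variables Carol, Hank, Bob are confined to {1, 2, 7}, which locks those values in; drop them from Grace.
No further eliminations apply; Carol can still be any of 1, 2, 7.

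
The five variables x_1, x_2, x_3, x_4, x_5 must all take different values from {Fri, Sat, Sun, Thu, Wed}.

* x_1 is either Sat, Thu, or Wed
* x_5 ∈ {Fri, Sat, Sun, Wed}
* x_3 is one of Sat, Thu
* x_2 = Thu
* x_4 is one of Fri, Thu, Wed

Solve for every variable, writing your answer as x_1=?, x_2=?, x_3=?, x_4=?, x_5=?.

x_2's domain is down to {Thu}, so x_2 = Thu. Strike Thu from x_1, x_3, x_4.
x_3's domain is down to {Sat}, so x_3 = Sat. Strike Sat from x_1, x_5.
x_1's domain is down to {Wed}, so x_1 = Wed. So x_4, x_5 can't be Wed.
x_4's domain is down to {Fri}, so x_4 = Fri. So x_5 can't be Fri.
x_5 must be Sun (only option left).

x_1=Wed, x_2=Thu, x_3=Sat, x_4=Fri, x_5=Sun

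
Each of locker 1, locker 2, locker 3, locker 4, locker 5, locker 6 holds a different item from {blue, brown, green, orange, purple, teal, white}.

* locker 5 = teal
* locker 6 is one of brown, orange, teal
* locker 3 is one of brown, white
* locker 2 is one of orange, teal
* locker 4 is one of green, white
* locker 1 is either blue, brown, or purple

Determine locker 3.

locker 5's domain is down to {teal}, so locker 5 = teal. So locker 2, locker 6 can't be teal.
locker 2 must be orange (only option left). So locker 6 can't be orange.
locker 6's domain is down to {brown}, so locker 6 = brown. Remove brown from locker 1, locker 3.
So locker 3 = white.

white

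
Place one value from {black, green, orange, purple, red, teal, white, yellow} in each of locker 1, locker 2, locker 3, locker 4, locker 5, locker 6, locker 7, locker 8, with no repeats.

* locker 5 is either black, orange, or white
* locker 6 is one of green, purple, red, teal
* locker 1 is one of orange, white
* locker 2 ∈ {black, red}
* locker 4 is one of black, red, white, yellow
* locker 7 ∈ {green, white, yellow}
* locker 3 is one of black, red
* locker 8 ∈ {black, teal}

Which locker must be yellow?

Among the 8 variables, purple fits only locker 6 (and all 8 values in {black, green, orange, purple, red, teal, white, yellow} must be used), so locker 6 = purple.
The 7 still-open variables together cover exactly {black, green, orange, red, teal, white, yellow} — 7 values for 7 variables — and green appears only in locker 7's list, so locker 7 = green.
Among the 6 still-open variables, teal fits only locker 8 (and all 6 values in {black, orange, red, teal, white, yellow} must be used), so locker 8 = teal.
The 5 still-open variables draw from only 5 values {black, orange, red, white, yellow}, so each is used; only locker 4 can be yellow, hence locker 4 = yellow.

locker 4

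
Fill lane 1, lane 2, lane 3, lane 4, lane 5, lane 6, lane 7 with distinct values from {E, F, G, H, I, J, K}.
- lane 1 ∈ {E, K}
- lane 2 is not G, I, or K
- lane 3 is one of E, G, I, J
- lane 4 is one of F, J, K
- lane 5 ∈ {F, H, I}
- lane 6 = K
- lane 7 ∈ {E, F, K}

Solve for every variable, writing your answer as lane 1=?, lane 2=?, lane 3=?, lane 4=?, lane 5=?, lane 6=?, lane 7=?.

lane 1=E, lane 2=H, lane 3=G, lane 4=J, lane 5=I, lane 6=K, lane 7=F

lane 6 must be K (only option left). So lane 1, lane 4, lane 7 can't be K.
lane 1's domain is down to {E}, so lane 1 = E. Eliminate E elsewhere: lane 2, lane 3, lane 7.
That leaves lane 7 = F. Eliminate F elsewhere: lane 2, lane 4, lane 5.
lane 4 must be J (only option left). So lane 2, lane 3 can't be J.
lane 2 has just one choice, so lane 2 = H. Eliminate H elsewhere: lane 5.
lane 5 has just one choice, so lane 5 = I. So lane 3 can't be I.
That leaves lane 3 = G.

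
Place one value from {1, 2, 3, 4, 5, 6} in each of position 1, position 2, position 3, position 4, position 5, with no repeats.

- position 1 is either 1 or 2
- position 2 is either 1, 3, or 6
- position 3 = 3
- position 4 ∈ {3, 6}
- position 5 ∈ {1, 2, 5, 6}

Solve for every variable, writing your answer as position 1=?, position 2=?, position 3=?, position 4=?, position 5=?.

position 1=2, position 2=1, position 3=3, position 4=6, position 5=5

position 3 has just one choice, so position 3 = 3. Strike 3 from position 2, position 4.
position 4's domain is down to {6}, so position 4 = 6. Remove 6 from position 2, position 5.
That leaves position 2 = 1. Remove 1 from position 1, position 5.
position 1 has just one choice, so position 1 = 2. So position 5 can't be 2.
position 5's domain is down to {5}, so position 5 = 5.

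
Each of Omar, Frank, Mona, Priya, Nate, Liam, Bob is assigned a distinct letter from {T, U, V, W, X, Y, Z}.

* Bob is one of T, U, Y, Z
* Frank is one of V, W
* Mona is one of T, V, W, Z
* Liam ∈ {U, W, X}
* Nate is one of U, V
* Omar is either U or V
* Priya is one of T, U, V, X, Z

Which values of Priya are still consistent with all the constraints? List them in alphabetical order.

The 7 variables draw from only 7 values {T, U, V, W, X, Y, Z}, so each is used; only Bob can be Y, hence Bob = Y.
Omar and Nate between them cover only {U, V} — a naked pair. Remove those values from Frank, Mona, Priya, Liam.
Frank has just one choice, so Frank = W. So Mona, Liam can't be W.
Liam must be X (only option left). So Priya can't be X.
No further eliminations apply; Priya can still be any of T, Z.

T, Z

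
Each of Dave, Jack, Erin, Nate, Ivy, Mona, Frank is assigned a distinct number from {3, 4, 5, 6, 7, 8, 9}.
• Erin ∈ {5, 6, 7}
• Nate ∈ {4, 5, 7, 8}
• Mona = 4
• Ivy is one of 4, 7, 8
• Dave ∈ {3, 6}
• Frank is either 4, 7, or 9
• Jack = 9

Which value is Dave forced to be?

Jack must be 9 (only option left). Remove 9 from Frank.
Mona must be 4 (only option left). Remove 4 from Nate, Ivy, Frank.
Frank must be 7 (only option left). Eliminate 7 elsewhere: Erin, Nate, Ivy.
Ivy's domain is down to {8}, so Ivy = 8. So Nate can't be 8.
Nate has just one choice, so Nate = 5. Eliminate 5 elsewhere: Erin.
That leaves Erin = 6. Remove 6 from Dave.
So Dave = 3.

3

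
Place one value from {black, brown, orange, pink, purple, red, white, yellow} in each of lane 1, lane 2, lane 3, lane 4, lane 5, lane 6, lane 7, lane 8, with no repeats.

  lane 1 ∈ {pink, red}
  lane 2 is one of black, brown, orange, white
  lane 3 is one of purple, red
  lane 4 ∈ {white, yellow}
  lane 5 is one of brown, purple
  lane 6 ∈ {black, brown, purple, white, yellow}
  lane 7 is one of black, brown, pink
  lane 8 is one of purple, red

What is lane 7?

The 8 variables draw from only 8 values {black, brown, orange, pink, purple, red, white, yellow}, so each is used; only lane 2 can be orange, hence lane 2 = orange.
lane 3 and lane 8 share exactly the 2 values {purple, red}; by pigeonhole those values go to them, so strike purple, red from lane 1, lane 5, lane 6.
That leaves lane 1 = pink. Remove pink from lane 7.
lane 5's domain is down to {brown}, so lane 5 = brown. Remove brown from lane 6, lane 7.
So lane 7 = black.

black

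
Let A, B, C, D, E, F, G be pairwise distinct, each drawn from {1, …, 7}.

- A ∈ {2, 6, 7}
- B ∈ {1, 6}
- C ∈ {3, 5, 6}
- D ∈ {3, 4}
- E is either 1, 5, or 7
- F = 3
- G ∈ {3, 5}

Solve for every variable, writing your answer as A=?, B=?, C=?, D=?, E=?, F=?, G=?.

F's domain is down to {3}, so F = 3. Remove 3 from C, D, G.
G has just one choice, so G = 5. Strike 5 from C, E.
C must be 6 (only option left). So A, B can't be 6.
That leaves D = 4.
That leaves B = 1. Strike 1 from E.
That leaves E = 7. So A can't be 7.
A has just one choice, so A = 2.

A=2, B=1, C=6, D=4, E=7, F=3, G=5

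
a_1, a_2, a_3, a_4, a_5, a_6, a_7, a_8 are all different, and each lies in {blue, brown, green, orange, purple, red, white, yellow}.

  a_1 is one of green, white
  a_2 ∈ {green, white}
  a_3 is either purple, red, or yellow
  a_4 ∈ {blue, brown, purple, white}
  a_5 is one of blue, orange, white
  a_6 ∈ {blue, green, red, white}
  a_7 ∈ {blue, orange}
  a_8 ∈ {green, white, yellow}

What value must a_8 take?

yellow

The 8 variables together cover exactly {blue, brown, green, orange, purple, red, white, yellow} — 8 values for 8 variables — and brown appears only in a_4's list, so a_4 = brown.
Among the 7 still-open variables, purple fits only a_3 (and all 7 values in {blue, green, orange, purple, red, white, yellow} must be used), so a_3 = purple.
The 6 still-open variables together cover exactly {blue, green, orange, red, white, yellow} — 6 values for 6 variables — and red appears only in a_6's list, so a_6 = red.
The 5 still-open variables draw from only 5 values {blue, green, orange, white, yellow}, so each is used; only a_8 can be yellow, hence a_8 = yellow.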